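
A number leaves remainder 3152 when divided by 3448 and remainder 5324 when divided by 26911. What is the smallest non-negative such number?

18843024

Write x = 3152 + 3448·k. Then 3448·k ≡ 5324 − 3152 ≡ 2172 (mod 26911).
Need 3448⁻¹ mod 26911. Extended Euclid on (26911, 3448):
26911 = 7×3448 + 2775
3448 = 1×2775 + 673
2775 = 4×673 + 83
673 = 8×83 + 9
83 = 9×9 + 2
9 = 4×2 + 1
2 = 2×1 + 0
Back-substitute:
1 = 9 − 4·2
1 = −4·83 + 37·9
1 = 37·673 − 300·83
1 = −300·2775 + 1237·673
1 = 1237·3448 − 1537·2775
1 = −1537·26911 + 11996·3448
3448⁻¹ ≡ 11996 (mod 26911), so k ≡ 11996·2172 ≡ 5464 (mod 26911).
x = 3152 + 3448·5464 = 18843024.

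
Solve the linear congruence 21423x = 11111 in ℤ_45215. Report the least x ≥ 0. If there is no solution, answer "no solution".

41522

First find gcd(21423, 45215):
45215 = 2·21423 + 2369
21423 = 9·2369 + 102
2369 = 23·102 + 23
102 = 4·23 + 10
23 = 2·10 + 3
10 = 3·3 + 1
3 = 3·1 + 0
gcd = 1, so a unique solution mod 45215 exists.
Back-substitute for the Bézout coefficients:
1 = 10 − 3·3
1 = −3·23 + 7·10
1 = 7·102 − 31·23
1 = −31·2369 + 720·102
1 = 720·21423 − 6511·2369
1 = −6511·45215 + 13742·21423
So 21423·(13742) ≡ 1 (mod 45215), giving 21423⁻¹ ≡ 13742.
x ≡ 21423⁻¹·11111 ≡ 13742·11111 ≡ 41522 (mod 45215).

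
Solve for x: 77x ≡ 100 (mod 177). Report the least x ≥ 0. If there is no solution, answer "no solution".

176

First find gcd(77, 177):
177 = 2·77 + 23
77 = 3·23 + 8
23 = 2·8 + 7
8 = 1·7 + 1
7 = 7·1 + 0
gcd = 1, so a unique solution mod 177 exists.
Back-substitute for the Bézout coefficients:
1 = 8 − 7
1 = −23 + 3·8
1 = 3·77 − 10·23
1 = −10·177 + 23·77
So 77·(23) ≡ 1 (mod 177), giving 77⁻¹ ≡ 23.
x ≡ 77⁻¹·100 ≡ 23·100 ≡ 176 (mod 177).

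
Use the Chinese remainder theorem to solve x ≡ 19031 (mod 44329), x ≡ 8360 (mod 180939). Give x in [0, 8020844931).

Write x = 19031 + 44329·k. Then 44329·k ≡ 8360 − 19031 ≡ 170268 (mod 180939).
Need 44329⁻¹ mod 180939. Extended Euclid on (180939, 44329):
180939 = 4·44329 + 3623
44329 = 12·3623 + 853
3623 = 4·853 + 211
853 = 4·211 + 9
211 = 23·9 + 4
9 = 2·4 + 1
4 = 4·1 + 0
Back-substitute:
1 = 9 − 2·4
1 = −2·211 + 47·9
1 = 47·853 − 190·211
1 = −190·3623 + 807·853
1 = 807·44329 − 9874·3623
1 = −9874·180939 + 40303·44329
44329⁻¹ ≡ 40303 (mod 180939), so k ≡ 40303·170268 ≡ 18690 (mod 180939).
x = 19031 + 44329·18690 = 828528041.

828528041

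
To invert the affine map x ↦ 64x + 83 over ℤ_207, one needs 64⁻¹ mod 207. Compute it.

Run Euclid on (207, 64):
207 = 3×64 + 15
64 = 4×15 + 4
15 = 3×4 + 3
4 = 1×3 + 1
3 = 3×1 + 0
Since gcd(64, 207) = 1, back-substitute to write 1 as a combination:
1 = 4 − 3
1 = −15 + 4·4
1 = 4·64 − 17·15
1 = −17·207 + 55·64
So 64·55 ≡ 1 (mod 207).

55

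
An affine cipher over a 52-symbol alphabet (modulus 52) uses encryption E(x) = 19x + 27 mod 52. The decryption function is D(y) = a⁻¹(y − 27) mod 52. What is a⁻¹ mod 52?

11

Apply the Euclidean algorithm to 52 and 19:
52 = 2·19 + 14
19 = 1·14 + 5
14 = 2·5 + 4
5 = 1·4 + 1
4 = 4·1 + 0
The gcd is 1. Working backward:
1 = 5 − 4
1 = −14 + 3·5
1 = 3·19 − 4·14
1 = −4·52 + 11·19
So 19·11 ≡ 1 (mod 52).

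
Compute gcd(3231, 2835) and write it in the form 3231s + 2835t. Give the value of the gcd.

Repeated division:
3231 = 1*2835 + 396
2835 = 7*396 + 63
396 = 6*63 + 18
63 = 3*18 + 9
18 = 2*9 + 0
gcd(3231, 2835) = 9.
Back-substituting:
9 = 63 − 3·18
9 = −3·396 + 19·63
9 = 19·2835 − 136·396
9 = −136·3231 + 155·2835
So 9 = (-136)·3231 + (155)·2835.

9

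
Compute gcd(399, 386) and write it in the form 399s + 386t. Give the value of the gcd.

Apply Euclid's algorithm to 399 and 386:
399 = 1*386 + 13
386 = 29*13 + 9
13 = 1*9 + 4
9 = 2*4 + 1
4 = 4*1 + 0
gcd(399, 386) = 1.
Working backward:
1 = 9 − 2·4
1 = −2·13 + 3·9
1 = 3·386 − 89·13
1 = −89·399 + 92·386
So 1 = (-89)·399 + (92)·386.

1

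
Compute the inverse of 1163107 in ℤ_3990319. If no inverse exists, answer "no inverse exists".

1724884

gcd(3990319, 1163107) by repeated division:
3990319 = 3×1163107 + 500998
1163107 = 2×500998 + 161111
500998 = 3×161111 + 17665
161111 = 9×17665 + 2126
17665 = 8×2126 + 657
2126 = 3×657 + 155
657 = 4×155 + 37
155 = 4×37 + 7
37 = 5×7 + 2
7 = 3×2 + 1
2 = 2×1 + 0
Since gcd(1163107, 3990319) = 1, back-substitute to write 1 as a combination:
1 = 7 − 3·2
1 = −3·37 + 16·7
1 = 16·155 − 67·37
1 = −67·657 + 284·155
1 = 284·2126 − 919·657
1 = −919·17665 + 7636·2126
1 = 7636·161111 − 69643·17665
1 = −69643·500998 + 216565·161111
1 = 216565·1163107 − 502773·500998
1 = −502773·3990319 + 1724884·1163107
So 1163107·1724884 ≡ 1 (mod 3990319).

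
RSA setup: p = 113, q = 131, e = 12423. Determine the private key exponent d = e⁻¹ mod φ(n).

φ(n) = (p−1)(q−1) = 112·130 = 14560.
Need d with 12423·d ≡ 1 (mod 14560). Apply the extended Euclidean algorithm:
14560 = 1·12423 + 2137
12423 = 5·2137 + 1738
2137 = 1·1738 + 399
1738 = 4·399 + 142
399 = 2·142 + 115
142 = 1·115 + 27
115 = 4·27 + 7
27 = 3·7 + 6
7 = 1·6 + 1
6 = 6·1 + 0
Back-substitute:
1 = 7 − 6
1 = −27 + 4·7
1 = 4·115 − 17·27
1 = −17·142 + 21·115
1 = 21·399 − 59·142
1 = −59·1738 + 257·399
1 = 257·2137 − 316·1738
1 = −316·12423 + 1837·2137
1 = 1837·14560 − 2153·12423
So 12423·(-2153) ≡ 1 (mod 14560), hence d ≡ -2153 ≡ 12407 (mod 14560).

12407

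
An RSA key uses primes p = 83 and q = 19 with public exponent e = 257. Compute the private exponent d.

φ(n) = (p−1)(q−1) = 82·18 = 1476.
Need d with 257·d ≡ 1 (mod 1476). Apply the extended Euclidean algorithm:
1476 = 5×257 + 191
257 = 1×191 + 66
191 = 2×66 + 59
66 = 1×59 + 7
59 = 8×7 + 3
7 = 2×3 + 1
3 = 3×1 + 0
Back-substitute:
1 = 7 − 2·3
1 = −2·59 + 17·7
1 = 17·66 − 19·59
1 = −19·191 + 55·66
1 = 55·257 − 74·191
1 = −74·1476 + 425·257
So 257·425 ≡ 1 (mod 1476), hence d = 425.

425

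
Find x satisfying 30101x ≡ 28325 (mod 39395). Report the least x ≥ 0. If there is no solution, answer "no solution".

6105

First find gcd(30101, 39395):
39395 = 1*30101 + 9294
30101 = 3*9294 + 2219
9294 = 4*2219 + 418
2219 = 5*418 + 129
418 = 3*129 + 31
129 = 4*31 + 5
31 = 6*5 + 1
5 = 5*1 + 0
gcd = 1, so a unique solution mod 39395 exists.
Back-substitute for the Bézout coefficients:
1 = 31 − 6·5
1 = −6·129 + 25·31
1 = 25·418 − 81·129
1 = −81·2219 + 430·418
1 = 430·9294 − 1801·2219
1 = −1801·30101 + 5833·9294
1 = 5833·39395 − 7634·30101
So 30101·(-7634) ≡ 1 (mod 39395), giving 30101⁻¹ ≡ 31761.
x ≡ 30101⁻¹·28325 ≡ 31761·28325 ≡ 6105 (mod 39395).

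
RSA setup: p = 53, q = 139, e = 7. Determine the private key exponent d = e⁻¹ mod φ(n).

6151

φ(n) = (p−1)(q−1) = 52·138 = 7176.
Need d with 7·d ≡ 1 (mod 7176). Apply the extended Euclidean algorithm:
7176 = 1025×7 + 1
7 = 7×1 + 0
Back-substitute:
1 = 7176 − 1025·7
So 7·(-1025) ≡ 1 (mod 7176), hence d ≡ -1025 ≡ 6151 (mod 7176).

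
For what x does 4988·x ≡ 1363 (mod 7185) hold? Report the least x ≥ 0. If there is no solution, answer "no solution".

3551

First find gcd(4988, 7185):
7185 = 1×4988 + 2197
4988 = 2×2197 + 594
2197 = 3×594 + 415
594 = 1×415 + 179
415 = 2×179 + 57
179 = 3×57 + 8
57 = 7×8 + 1
8 = 8×1 + 0
gcd = 1, so a unique solution mod 7185 exists.
Back-substitute for the Bézout coefficients:
1 = 57 − 7·8
1 = −7·179 + 22·57
1 = 22·415 − 51·179
1 = −51·594 + 73·415
1 = 73·2197 − 270·594
1 = −270·4988 + 613·2197
1 = 613·7185 − 883·4988
So 4988·(-883) ≡ 1 (mod 7185), giving 4988⁻¹ ≡ 6302.
x ≡ 4988⁻¹·1363 ≡ 6302·1363 ≡ 3551 (mod 7185).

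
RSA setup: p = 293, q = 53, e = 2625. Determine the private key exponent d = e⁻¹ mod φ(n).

11777

φ(n) = (p−1)(q−1) = 292·52 = 15184.
Need d with 2625·d ≡ 1 (mod 15184). Apply the extended Euclidean algorithm:
15184 = 5×2625 + 2059
2625 = 1×2059 + 566
2059 = 3×566 + 361
566 = 1×361 + 205
361 = 1×205 + 156
205 = 1×156 + 49
156 = 3×49 + 9
49 = 5×9 + 4
9 = 2×4 + 1
4 = 4×1 + 0
Back-substitute:
1 = 9 − 2·4
1 = −2·49 + 11·9
1 = 11·156 − 35·49
1 = −35·205 + 46·156
1 = 46·361 − 81·205
1 = −81·566 + 127·361
1 = 127·2059 − 462·566
1 = −462·2625 + 589·2059
1 = 589·15184 − 3407·2625
So 2625·(-3407) ≡ 1 (mod 15184), hence d ≡ -3407 ≡ 11777 (mod 15184).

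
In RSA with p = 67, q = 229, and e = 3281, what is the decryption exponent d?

φ(n) = (p−1)(q−1) = 66·228 = 15048.
Need d with 3281·d ≡ 1 (mod 15048). Apply the extended Euclidean algorithm:
15048 = 4·3281 + 1924
3281 = 1·1924 + 1357
1924 = 1·1357 + 567
1357 = 2·567 + 223
567 = 2·223 + 121
223 = 1·121 + 102
121 = 1·102 + 19
102 = 5·19 + 7
19 = 2·7 + 5
7 = 1·5 + 2
5 = 2·2 + 1
2 = 2·1 + 0
Back-substitute:
1 = 5 − 2·2
1 = −2·7 + 3·5
1 = 3·19 − 8·7
1 = −8·102 + 43·19
1 = 43·121 − 51·102
1 = −51·223 + 94·121
1 = 94·567 − 239·223
1 = −239·1357 + 572·567
1 = 572·1924 − 811·1357
1 = −811·3281 + 1383·1924
1 = 1383·15048 − 6343·3281
So 3281·(-6343) ≡ 1 (mod 15048), hence d ≡ -6343 ≡ 8705 (mod 15048).

8705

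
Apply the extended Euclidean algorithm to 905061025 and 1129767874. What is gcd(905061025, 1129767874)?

1

Repeated division:
1129767874 = 1*905061025 + 224706849
905061025 = 4*224706849 + 6233629
224706849 = 36*6233629 + 296205
6233629 = 21*296205 + 13324
296205 = 22*13324 + 3077
13324 = 4*3077 + 1016
3077 = 3*1016 + 29
1016 = 35*29 + 1
29 = 29*1 + 0
gcd(905061025, 1129767874) = 1.
Express as a combination:
1 = 1016 − 35·29
1 = −35·3077 + 106·1016
1 = 106·13324 − 459·3077
1 = −459·296205 + 10204·13324
1 = 10204·6233629 − 214743·296205
1 = −214743·224706849 + 7740952·6233629
1 = 7740952·905061025 − 31178551·224706849
1 = −31178551·1129767874 + 38919503·905061025
So 1 = (-31178551)·1129767874 + (38919503)·905061025.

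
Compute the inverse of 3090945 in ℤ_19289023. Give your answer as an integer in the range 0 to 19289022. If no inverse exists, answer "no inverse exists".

Compute gcd(3090945, 19289023):
19289023 = 6×3090945 + 743353
3090945 = 4×743353 + 117533
743353 = 6×117533 + 38155
117533 = 3×38155 + 3068
38155 = 12×3068 + 1339
3068 = 2×1339 + 390
1339 = 3×390 + 169
390 = 2×169 + 52
169 = 3×52 + 13
52 = 4×13 + 0
The gcd is 13, not 1, hence no inverse exists.

no inverse exists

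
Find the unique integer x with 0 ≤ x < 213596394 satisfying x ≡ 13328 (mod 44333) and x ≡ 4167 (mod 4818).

Write x = 13328 + 44333·k. Then 44333·k ≡ 4167 − 13328 ≡ 475 (mod 4818).
Need 44333⁻¹ mod 4818. Extended Euclid on (4818, 971):
4818 = 4·971 + 934
971 = 1·934 + 37
934 = 25·37 + 9
37 = 4·9 + 1
9 = 9·1 + 0
Back-substitute:
1 = 37 − 4·9
1 = −4·934 + 101·37
1 = 101·971 − 105·934
1 = −105·4818 + 521·971
44333⁻¹ ≡ 521 (mod 4818), so k ≡ 521·475 ≡ 1757 (mod 4818).
x = 13328 + 44333·1757 = 77906409.

77906409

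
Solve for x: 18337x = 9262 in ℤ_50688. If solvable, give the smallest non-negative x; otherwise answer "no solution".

4462

First find gcd(18337, 50688):
50688 = 2*18337 + 14014
18337 = 1*14014 + 4323
14014 = 3*4323 + 1045
4323 = 4*1045 + 143
1045 = 7*143 + 44
143 = 3*44 + 11
44 = 4*11 + 0
gcd = 11 and 11 | 9262, so solutions exist. Divide through by 11: 1667x ≡ 842 (mod 4608).
Now find 1667⁻¹ mod 4608:
4608 = 2*1667 + 1274
1667 = 1*1274 + 393
1274 = 3*393 + 95
393 = 4*95 + 13
95 = 7*13 + 4
13 = 3*4 + 1
4 = 4*1 + 0
Back-substitute:
1 = 13 − 3·4
1 = −3·95 + 22·13
1 = 22·393 − 91·95
1 = −91·1274 + 295·393
1 = 295·1667 − 386·1274
1 = −386·4608 + 1067·1667
So 1667⁻¹ ≡ 1067 (mod 4608).
Then x ≡ 1067·842 ≡ 4462 (mod 4608); the smallest non-negative solution is x = 4462.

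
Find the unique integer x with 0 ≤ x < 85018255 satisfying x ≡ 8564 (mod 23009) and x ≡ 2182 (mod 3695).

Write x = 8564 + 23009·k. Then 23009·k ≡ 2182 − 8564 ≡ 1008 (mod 3695).
Need 23009⁻¹ mod 3695. Extended Euclid on (3695, 839):
3695 = 4*839 + 339
839 = 2*339 + 161
339 = 2*161 + 17
161 = 9*17 + 8
17 = 2*8 + 1
8 = 8*1 + 0
Back-substitute:
1 = 17 − 2·8
1 = −2·161 + 19·17
1 = 19·339 − 40·161
1 = −40·839 + 99·339
1 = 99·3695 − 436·839
23009⁻¹ ≡ 3259 (mod 3695), so k ≡ 3259·1008 ≡ 217 (mod 3695).
x = 8564 + 23009·217 = 5001517.

5001517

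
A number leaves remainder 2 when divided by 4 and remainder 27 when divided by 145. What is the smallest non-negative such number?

Write x = 2 + 4·k. Then 4·k ≡ 27 − 2 ≡ 25 (mod 145).
Need 4⁻¹ mod 145. Extended Euclid on (145, 4):
145 = 36·4 + 1
4 = 4·1 + 0
Back-substitute:
1 = 145 − 36·4
4⁻¹ ≡ 109 (mod 145), so k ≡ 109·25 ≡ 115 (mod 145).
x = 2 + 4·115 = 462.

462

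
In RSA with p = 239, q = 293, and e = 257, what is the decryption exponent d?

φ(n) = (p−1)(q−1) = 238·292 = 69496.
Need d with 257·d ≡ 1 (mod 69496). Apply the extended Euclidean algorithm:
69496 = 270×257 + 106
257 = 2×106 + 45
106 = 2×45 + 16
45 = 2×16 + 13
16 = 1×13 + 3
13 = 4×3 + 1
3 = 3×1 + 0
Back-substitute:
1 = 13 − 4·3
1 = −4·16 + 5·13
1 = 5·45 − 14·16
1 = −14·106 + 33·45
1 = 33·257 − 80·106
1 = −80·69496 + 21633·257
So 257·21633 ≡ 1 (mod 69496), hence d = 21633.

21633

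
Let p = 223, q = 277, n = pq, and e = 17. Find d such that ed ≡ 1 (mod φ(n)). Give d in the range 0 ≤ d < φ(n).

14417

φ(n) = (p−1)(q−1) = 222·276 = 61272.
Need d with 17·d ≡ 1 (mod 61272). Apply the extended Euclidean algorithm:
61272 = 3604×17 + 4
17 = 4×4 + 1
4 = 4×1 + 0
Back-substitute:
1 = 17 − 4·4
1 = −4·61272 + 14417·17
So 17·14417 ≡ 1 (mod 61272), hence d = 14417.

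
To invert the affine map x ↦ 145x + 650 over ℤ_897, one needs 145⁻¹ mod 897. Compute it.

gcd(897, 145) by repeated division:
897 = 6×145 + 27
145 = 5×27 + 10
27 = 2×10 + 7
10 = 1×7 + 3
7 = 2×3 + 1
3 = 3×1 + 0
The gcd is 1. Working backward:
1 = 7 − 2·3
1 = −2·10 + 3·7
1 = 3·27 − 8·10
1 = −8·145 + 43·27
1 = 43·897 − 266·145
Hence 145⁻¹ ≡ -266 ≡ 631 (mod 897).

631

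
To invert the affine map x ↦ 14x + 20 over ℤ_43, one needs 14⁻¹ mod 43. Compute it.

Apply the Euclidean algorithm to 43 and 14:
43 = 3×14 + 1
14 = 14×1 + 0
gcd = 1, so the inverse exists. Back-substitute:
1 = 43 − 3·14
Thus 14·(-3) ≡ 1 (mod 43); reducing, -3 mod 43 = 40.

40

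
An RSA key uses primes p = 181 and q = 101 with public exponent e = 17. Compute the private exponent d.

6353

φ(n) = (p−1)(q−1) = 180·100 = 18000.
Need d with 17·d ≡ 1 (mod 18000). Apply the extended Euclidean algorithm:
18000 = 1058·17 + 14
17 = 1·14 + 3
14 = 4·3 + 2
3 = 1·2 + 1
2 = 2·1 + 0
Back-substitute:
1 = 3 − 2
1 = −14 + 5·3
1 = 5·17 − 6·14
1 = −6·18000 + 6353·17
So 17·6353 ≡ 1 (mod 18000), hence d = 6353.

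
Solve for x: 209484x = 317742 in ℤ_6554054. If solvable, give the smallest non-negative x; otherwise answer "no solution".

2069520

First find gcd(209484, 6554054):
6554054 = 31×209484 + 60050
209484 = 3×60050 + 29334
60050 = 2×29334 + 1382
29334 = 21×1382 + 312
1382 = 4×312 + 134
312 = 2×134 + 44
134 = 3×44 + 2
44 = 22×2 + 0
gcd = 2 and 2 | 317742, so solutions exist. Divide through by 2: 104742x ≡ 158871 (mod 3277027).
Now find 104742⁻¹ mod 3277027:
3277027 = 31×104742 + 30025
104742 = 3×30025 + 14667
30025 = 2×14667 + 691
14667 = 21×691 + 156
691 = 4×156 + 67
156 = 2×67 + 22
67 = 3×22 + 1
22 = 22×1 + 0
Back-substitute:
1 = 67 − 3·22
1 = −3·156 + 7·67
1 = 7·691 − 31·156
1 = −31·14667 + 658·691
1 = 658·30025 − 1347·14667
1 = −1347·104742 + 4699·30025
1 = 4699·3277027 − 147016·104742
So 104742·(-147016) ≡ 1 (mod 3277027), i.e. 104742⁻¹ ≡ 3130011.
Then x ≡ 3130011·158871 ≡ 2069520 (mod 3277027); the smallest non-negative solution is x = 2069520.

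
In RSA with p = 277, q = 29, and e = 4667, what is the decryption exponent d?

563

φ(n) = (p−1)(q−1) = 276·28 = 7728.
Need d with 4667·d ≡ 1 (mod 7728). Apply the extended Euclidean algorithm:
7728 = 1·4667 + 3061
4667 = 1·3061 + 1606
3061 = 1·1606 + 1455
1606 = 1·1455 + 151
1455 = 9·151 + 96
151 = 1·96 + 55
96 = 1·55 + 41
55 = 1·41 + 14
41 = 2·14 + 13
14 = 1·13 + 1
13 = 13·1 + 0
Back-substitute:
1 = 14 − 13
1 = −41 + 3·14
1 = 3·55 − 4·41
1 = −4·96 + 7·55
1 = 7·151 − 11·96
1 = −11·1455 + 106·151
1 = 106·1606 − 117·1455
1 = −117·3061 + 223·1606
1 = 223·4667 − 340·3061
1 = −340·7728 + 563·4667
So 4667·563 ≡ 1 (mod 7728), hence d = 563.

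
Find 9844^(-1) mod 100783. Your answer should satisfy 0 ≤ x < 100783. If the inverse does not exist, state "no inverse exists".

Extended Euclidean algorithm:
100783 = 10×9844 + 2343
9844 = 4×2343 + 472
2343 = 4×472 + 455
472 = 1×455 + 17
455 = 26×17 + 13
17 = 1×13 + 4
13 = 3×4 + 1
4 = 4×1 + 0
gcd = 1, so the inverse exists. Back-substitute:
1 = 13 − 3·4
1 = −3·17 + 4·13
1 = 4·455 − 107·17
1 = −107·472 + 111·455
1 = 111·2343 − 551·472
1 = −551·9844 + 2315·2343
1 = 2315·100783 − 23701·9844
Hence 9844⁻¹ ≡ -23701 ≡ 77082 (mod 100783).

77082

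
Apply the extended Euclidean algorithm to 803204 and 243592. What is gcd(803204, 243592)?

Euclidean algorithm:
803204 = 3·243592 + 72428
243592 = 3·72428 + 26308
72428 = 2·26308 + 19812
26308 = 1·19812 + 6496
19812 = 3·6496 + 324
6496 = 20·324 + 16
324 = 20·16 + 4
16 = 4·4 + 0
gcd(803204, 243592) = 4.
Back-substituting:
4 = 324 − 20·16
4 = −20·6496 + 401·324
4 = 401·19812 − 1223·6496
4 = −1223·26308 + 1624·19812
4 = 1624·72428 − 4471·26308
4 = −4471·243592 + 15037·72428
4 = 15037·803204 − 49582·243592
So 4 = (15037)·803204 + (-49582)·243592.

4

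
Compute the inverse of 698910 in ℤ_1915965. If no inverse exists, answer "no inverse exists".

no inverse exists

Compute gcd(698910, 1915965):
1915965 = 2*698910 + 518145
698910 = 1*518145 + 180765
518145 = 2*180765 + 156615
180765 = 1*156615 + 24150
156615 = 6*24150 + 11715
24150 = 2*11715 + 720
11715 = 16*720 + 195
720 = 3*195 + 135
195 = 1*135 + 60
135 = 2*60 + 15
60 = 4*15 + 0
Since gcd = 15 > 1, 698910 is not a unit mod 1915965.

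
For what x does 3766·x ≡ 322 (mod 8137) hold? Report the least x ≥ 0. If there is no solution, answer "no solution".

2783

First find gcd(3766, 8137):
8137 = 2·3766 + 605
3766 = 6·605 + 136
605 = 4·136 + 61
136 = 2·61 + 14
61 = 4·14 + 5
14 = 2·5 + 4
5 = 1·4 + 1
4 = 4·1 + 0
gcd = 1, so a unique solution mod 8137 exists.
Back-substitute for the Bézout coefficients:
1 = 5 − 4
1 = −14 + 3·5
1 = 3·61 − 13·14
1 = −13·136 + 29·61
1 = 29·605 − 129·136
1 = −129·3766 + 803·605
1 = 803·8137 − 1735·3766
So 3766·(-1735) ≡ 1 (mod 8137), giving 3766⁻¹ ≡ 6402.
x ≡ 3766⁻¹·322 ≡ 6402·322 ≡ 2783 (mod 8137).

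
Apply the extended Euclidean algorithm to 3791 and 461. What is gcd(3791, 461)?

Repeated division:
3791 = 8*461 + 103
461 = 4*103 + 49
103 = 2*49 + 5
49 = 9*5 + 4
5 = 1*4 + 1
4 = 4*1 + 0
gcd(3791, 461) = 1.
Express as a combination:
1 = 5 − 4
1 = −49 + 10·5
1 = 10·103 − 21·49
1 = −21·461 + 94·103
1 = 94·3791 − 773·461
So 1 = (94)·3791 + (-773)·461.

1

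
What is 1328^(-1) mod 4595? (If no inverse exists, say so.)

737

gcd(4595, 1328) by repeated division:
4595 = 3*1328 + 611
1328 = 2*611 + 106
611 = 5*106 + 81
106 = 1*81 + 25
81 = 3*25 + 6
25 = 4*6 + 1
6 = 6*1 + 0
gcd = 1, so the inverse exists. Back-substitute:
1 = 25 − 4·6
1 = −4·81 + 13·25
1 = 13·106 − 17·81
1 = −17·611 + 98·106
1 = 98·1328 − 213·611
1 = −213·4595 + 737·1328
So 1328·737 ≡ 1 (mod 4595).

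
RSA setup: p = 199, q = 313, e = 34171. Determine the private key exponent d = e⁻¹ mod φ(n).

φ(n) = (p−1)(q−1) = 198·312 = 61776.
Need d with 34171·d ≡ 1 (mod 61776). Apply the extended Euclidean algorithm:
61776 = 1*34171 + 27605
34171 = 1*27605 + 6566
27605 = 4*6566 + 1341
6566 = 4*1341 + 1202
1341 = 1*1202 + 139
1202 = 8*139 + 90
139 = 1*90 + 49
90 = 1*49 + 41
49 = 1*41 + 8
41 = 5*8 + 1
8 = 8*1 + 0
Back-substitute:
1 = 41 − 5·8
1 = −5·49 + 6·41
1 = 6·90 − 11·49
1 = −11·139 + 17·90
1 = 17·1202 − 147·139
1 = −147·1341 + 164·1202
1 = 164·6566 − 803·1341
1 = −803·27605 + 3376·6566
1 = 3376·34171 − 4179·27605
1 = −4179·61776 + 7555·34171
So 34171·7555 ≡ 1 (mod 61776), hence d = 7555.

7555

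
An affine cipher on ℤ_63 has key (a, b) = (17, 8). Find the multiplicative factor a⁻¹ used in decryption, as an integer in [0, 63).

26

Run Euclid on (63, 17):
63 = 3·17 + 12
17 = 1·12 + 5
12 = 2·5 + 2
5 = 2·2 + 1
2 = 2·1 + 0
The gcd is 1. Working backward:
1 = 5 − 2·2
1 = −2·12 + 5·5
1 = 5·17 − 7·12
1 = −7·63 + 26·17
So 17·26 ≡ 1 (mod 63).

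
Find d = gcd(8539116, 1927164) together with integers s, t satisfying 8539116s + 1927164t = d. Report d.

Euclidean algorithm:
8539116 = 4*1927164 + 830460
1927164 = 2*830460 + 266244
830460 = 3*266244 + 31728
266244 = 8*31728 + 12420
31728 = 2*12420 + 6888
12420 = 1*6888 + 5532
6888 = 1*5532 + 1356
5532 = 4*1356 + 108
1356 = 12*108 + 60
108 = 1*60 + 48
60 = 1*48 + 12
48 = 4*12 + 0
gcd(8539116, 1927164) = 12.
Working backward:
12 = 60 − 48
12 = −108 + 2·60
12 = 2·1356 − 25·108
12 = −25·5532 + 102·1356
12 = 102·6888 − 127·5532
12 = −127·12420 + 229·6888
12 = 229·31728 − 585·12420
12 = −585·266244 + 4909·31728
12 = 4909·830460 − 15312·266244
12 = −15312·1927164 + 35533·830460
12 = 35533·8539116 − 157444·1927164
So 12 = (35533)·8539116 + (-157444)·1927164.

12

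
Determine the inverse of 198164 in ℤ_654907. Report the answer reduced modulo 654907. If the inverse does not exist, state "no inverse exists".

346169

Run Euclid on (654907, 198164):
654907 = 3*198164 + 60415
198164 = 3*60415 + 16919
60415 = 3*16919 + 9658
16919 = 1*9658 + 7261
9658 = 1*7261 + 2397
7261 = 3*2397 + 70
2397 = 34*70 + 17
70 = 4*17 + 2
17 = 8*2 + 1
2 = 2*1 + 0
The gcd is 1. Working backward:
1 = 17 − 8·2
1 = −8·70 + 33·17
1 = 33·2397 − 1130·70
1 = −1130·7261 + 3423·2397
1 = 3423·9658 − 4553·7261
1 = −4553·16919 + 7976·9658
1 = 7976·60415 − 28481·16919
1 = −28481·198164 + 93419·60415
1 = 93419·654907 − 308738·198164
Thus 198164·(-308738) ≡ 1 (mod 654907); reducing, -308738 mod 654907 = 346169.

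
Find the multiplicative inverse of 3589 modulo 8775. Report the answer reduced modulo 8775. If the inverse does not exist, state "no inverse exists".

Run Euclid on (8775, 3589):
8775 = 2×3589 + 1597
3589 = 2×1597 + 395
1597 = 4×395 + 17
395 = 23×17 + 4
17 = 4×4 + 1
4 = 4×1 + 0
gcd = 1, so the inverse exists. Back-substitute:
1 = 17 − 4·4
1 = −4·395 + 93·17
1 = 93·1597 − 376·395
1 = −376·3589 + 845·1597
1 = 845·8775 − 2066·3589
So 3589·(-2066) ≡ 1 (mod 8775), and -2066 ≡ 6709 (mod 8775).

6709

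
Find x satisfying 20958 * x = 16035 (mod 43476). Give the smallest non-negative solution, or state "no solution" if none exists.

gcd(20958, 43476):
43476 = 2·20958 + 1560
20958 = 13·1560 + 678
1560 = 2·678 + 204
678 = 3·204 + 66
204 = 3·66 + 6
66 = 11·6 + 0
gcd = 6, but 6 ∤ 16035, so the congruence has no solution.

no solution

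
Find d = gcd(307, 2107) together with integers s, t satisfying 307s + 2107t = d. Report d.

1

Apply Euclid's algorithm to 2107 and 307:
2107 = 6*307 + 265
307 = 1*265 + 42
265 = 6*42 + 13
42 = 3*13 + 3
13 = 4*3 + 1
3 = 3*1 + 0
gcd(307, 2107) = 1.
Working backward:
1 = 13 − 4·3
1 = −4·42 + 13·13
1 = 13·265 − 82·42
1 = −82·307 + 95·265
1 = 95·2107 − 652·307
So 1 = (95)·2107 + (-652)·307.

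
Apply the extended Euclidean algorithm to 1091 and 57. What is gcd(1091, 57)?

1

Repeated division:
1091 = 19*57 + 8
57 = 7*8 + 1
8 = 8*1 + 0
gcd(1091, 57) = 1.
Working backward:
1 = 57 − 7·8
1 = −7·1091 + 134·57
So 1 = (-7)·1091 + (134)·57.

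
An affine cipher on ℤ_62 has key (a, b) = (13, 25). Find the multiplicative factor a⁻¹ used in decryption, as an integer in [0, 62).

43

gcd(62, 13) by repeated division:
62 = 4·13 + 10
13 = 1·10 + 3
10 = 3·3 + 1
3 = 3·1 + 0
gcd = 1, so the inverse exists. Back-substitute:
1 = 10 − 3·3
1 = −3·13 + 4·10
1 = 4·62 − 19·13
So 13·(-19) ≡ 1 (mod 62), and -19 ≡ 43 (mod 62).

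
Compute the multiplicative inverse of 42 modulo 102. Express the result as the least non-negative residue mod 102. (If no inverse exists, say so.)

no inverse exists

Compute gcd(42, 102):
102 = 2×42 + 18
42 = 2×18 + 6
18 = 3×6 + 0
gcd(42, 102) = 6 ≠ 1, so 42 has no multiplicative inverse modulo 102.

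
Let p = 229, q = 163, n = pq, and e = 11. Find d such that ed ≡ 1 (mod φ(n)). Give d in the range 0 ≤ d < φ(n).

20147

φ(n) = (p−1)(q−1) = 228·162 = 36936.
Need d with 11·d ≡ 1 (mod 36936). Apply the extended Euclidean algorithm:
36936 = 3357*11 + 9
11 = 1*9 + 2
9 = 4*2 + 1
2 = 2*1 + 0
Back-substitute:
1 = 9 − 4·2
1 = −4·11 + 5·9
1 = 5·36936 − 16789·11
So 11·(-16789) ≡ 1 (mod 36936), hence d ≡ -16789 ≡ 20147 (mod 36936).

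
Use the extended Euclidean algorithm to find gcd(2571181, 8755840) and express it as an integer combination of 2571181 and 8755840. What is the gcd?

Apply Euclid's algorithm to 8755840 and 2571181:
8755840 = 3·2571181 + 1042297
2571181 = 2·1042297 + 486587
1042297 = 2·486587 + 69123
486587 = 7·69123 + 2726
69123 = 25·2726 + 973
2726 = 2·973 + 780
973 = 1·780 + 193
780 = 4·193 + 8
193 = 24·8 + 1
8 = 8·1 + 0
gcd(2571181, 8755840) = 1.
Back-substituting:
1 = 193 − 24·8
1 = −24·780 + 97·193
1 = 97·973 − 121·780
1 = −121·2726 + 339·973
1 = 339·69123 − 8596·2726
1 = −8596·486587 + 60511·69123
1 = 60511·1042297 − 129618·486587
1 = −129618·2571181 + 319747·1042297
1 = 319747·8755840 − 1088859·2571181
So 1 = (319747)·8755840 + (-1088859)·2571181.

1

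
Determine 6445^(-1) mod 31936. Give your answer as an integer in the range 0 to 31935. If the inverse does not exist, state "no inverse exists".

10277

gcd(31936, 6445) by repeated division:
31936 = 4×6445 + 6156
6445 = 1×6156 + 289
6156 = 21×289 + 87
289 = 3×87 + 28
87 = 3×28 + 3
28 = 9×3 + 1
3 = 3×1 + 0
gcd = 1, so the inverse exists. Back-substitute:
1 = 28 − 9·3
1 = −9·87 + 28·28
1 = 28·289 − 93·87
1 = −93·6156 + 1981·289
1 = 1981·6445 − 2074·6156
1 = −2074·31936 + 10277·6445
So 6445·10277 ≡ 1 (mod 31936).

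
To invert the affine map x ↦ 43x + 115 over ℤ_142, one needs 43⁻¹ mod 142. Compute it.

Extended Euclidean algorithm:
142 = 3×43 + 13
43 = 3×13 + 4
13 = 3×4 + 1
4 = 4×1 + 0
gcd = 1, so the inverse exists. Back-substitute:
1 = 13 − 3·4
1 = −3·43 + 10·13
1 = 10·142 − 33·43
Thus 43·(-33) ≡ 1 (mod 142); reducing, -33 mod 142 = 109.

109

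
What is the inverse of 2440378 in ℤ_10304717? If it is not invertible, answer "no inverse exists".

Run Euclid on (10304717, 2440378):
10304717 = 4*2440378 + 543205
2440378 = 4*543205 + 267558
543205 = 2*267558 + 8089
267558 = 33*8089 + 621
8089 = 13*621 + 16
621 = 38*16 + 13
16 = 1*13 + 3
13 = 4*3 + 1
3 = 3*1 + 0
gcd = 1, so the inverse exists. Back-substitute:
1 = 13 − 4·3
1 = −4·16 + 5·13
1 = 5·621 − 194·16
1 = −194·8089 + 2527·621
1 = 2527·267558 − 83585·8089
1 = −83585·543205 + 169697·267558
1 = 169697·2440378 − 762373·543205
1 = −762373·10304717 + 3219189·2440378
So 2440378·3219189 ≡ 1 (mod 10304717).

3219189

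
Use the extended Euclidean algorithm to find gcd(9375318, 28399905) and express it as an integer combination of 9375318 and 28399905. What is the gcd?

Euclidean algorithm:
28399905 = 3*9375318 + 273951
9375318 = 34*273951 + 60984
273951 = 4*60984 + 30015
60984 = 2*30015 + 954
30015 = 31*954 + 441
954 = 2*441 + 72
441 = 6*72 + 9
72 = 8*9 + 0
gcd(9375318, 28399905) = 9.
Express as a combination:
9 = 441 − 6·72
9 = −6·954 + 13·441
9 = 13·30015 − 409·954
9 = −409·60984 + 831·30015
9 = 831·273951 − 3733·60984
9 = −3733·9375318 + 127753·273951
9 = 127753·28399905 − 386992·9375318
So 9 = (127753)·28399905 + (-386992)·9375318.

9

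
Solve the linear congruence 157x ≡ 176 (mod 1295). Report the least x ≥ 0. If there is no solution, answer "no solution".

First find gcd(157, 1295):
1295 = 8*157 + 39
157 = 4*39 + 1
39 = 39*1 + 0
gcd = 1, so a unique solution mod 1295 exists.
Back-substitute for the Bézout coefficients:
1 = 157 − 4·39
1 = −4·1295 + 33·157
So 157·(33) ≡ 1 (mod 1295), giving 157⁻¹ ≡ 33.
x ≡ 157⁻¹·176 ≡ 33·176 ≡ 628 (mod 1295).

628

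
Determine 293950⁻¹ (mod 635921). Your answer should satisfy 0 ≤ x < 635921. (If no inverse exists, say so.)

559379

Extended Euclidean algorithm:
635921 = 2×293950 + 48021
293950 = 6×48021 + 5824
48021 = 8×5824 + 1429
5824 = 4×1429 + 108
1429 = 13×108 + 25
108 = 4×25 + 8
25 = 3×8 + 1
8 = 8×1 + 0
gcd = 1, so the inverse exists. Back-substitute:
1 = 25 − 3·8
1 = −3·108 + 13·25
1 = 13·1429 − 172·108
1 = −172·5824 + 701·1429
1 = 701·48021 − 5780·5824
1 = −5780·293950 + 35381·48021
1 = 35381·635921 − 76542·293950
So 293950·(-76542) ≡ 1 (mod 635921), and -76542 ≡ 559379 (mod 635921).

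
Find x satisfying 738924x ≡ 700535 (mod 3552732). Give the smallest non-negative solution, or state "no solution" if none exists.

no solution

gcd(738924, 3552732):
3552732 = 4·738924 + 597036
738924 = 1·597036 + 141888
597036 = 4·141888 + 29484
141888 = 4·29484 + 23952
29484 = 1·23952 + 5532
23952 = 4·5532 + 1824
5532 = 3·1824 + 60
1824 = 30·60 + 24
60 = 2·24 + 12
24 = 2·12 + 0
gcd = 12, but 12 ∤ 700535, so the congruence has no solution.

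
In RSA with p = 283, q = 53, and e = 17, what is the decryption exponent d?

φ(n) = (p−1)(q−1) = 282·52 = 14664.
Need d with 17·d ≡ 1 (mod 14664). Apply the extended Euclidean algorithm:
14664 = 862·17 + 10
17 = 1·10 + 7
10 = 1·7 + 3
7 = 2·3 + 1
3 = 3·1 + 0
Back-substitute:
1 = 7 − 2·3
1 = −2·10 + 3·7
1 = 3·17 − 5·10
1 = −5·14664 + 4313·17
So 17·4313 ≡ 1 (mod 14664), hence d = 4313.

4313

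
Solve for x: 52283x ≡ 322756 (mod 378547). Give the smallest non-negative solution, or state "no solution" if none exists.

First find gcd(52283, 378547):
378547 = 7×52283 + 12566
52283 = 4×12566 + 2019
12566 = 6×2019 + 452
2019 = 4×452 + 211
452 = 2×211 + 30
211 = 7×30 + 1
30 = 30×1 + 0
gcd = 1, so a unique solution mod 378547 exists.
Back-substitute for the Bézout coefficients:
1 = 211 − 7·30
1 = −7·452 + 15·211
1 = 15·2019 − 67·452
1 = −67·12566 + 417·2019
1 = 417·52283 − 1735·12566
1 = −1735·378547 + 12562·52283
So 52283·(12562) ≡ 1 (mod 378547), giving 52283⁻¹ ≡ 12562.
x ≡ 52283⁻¹·322756 ≡ 12562·322756 ≡ 222502 (mod 378547).

222502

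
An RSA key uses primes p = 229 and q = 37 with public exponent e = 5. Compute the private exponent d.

φ(n) = (p−1)(q−1) = 228·36 = 8208.
Need d with 5·d ≡ 1 (mod 8208). Apply the extended Euclidean algorithm:
8208 = 1641*5 + 3
5 = 1*3 + 2
3 = 1*2 + 1
2 = 2*1 + 0
Back-substitute:
1 = 3 − 2
1 = −5 + 2·3
1 = 2·8208 − 3283·5
So 5·(-3283) ≡ 1 (mod 8208), hence d ≡ -3283 ≡ 4925 (mod 8208).

4925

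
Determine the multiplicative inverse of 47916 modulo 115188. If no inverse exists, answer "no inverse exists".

Euclidean algorithm on 115188, 47916:
115188 = 2*47916 + 19356
47916 = 2*19356 + 9204
19356 = 2*9204 + 948
9204 = 9*948 + 672
948 = 1*672 + 276
672 = 2*276 + 120
276 = 2*120 + 36
120 = 3*36 + 12
36 = 3*12 + 0
The gcd is 12, not 1, hence no inverse exists.

no inverse exists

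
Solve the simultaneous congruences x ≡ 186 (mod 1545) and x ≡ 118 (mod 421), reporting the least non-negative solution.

Write x = 186 + 1545·k. Then 1545·k ≡ 118 − 186 ≡ 353 (mod 421).
Need 1545⁻¹ mod 421. Extended Euclid on (421, 282):
421 = 1·282 + 139
282 = 2·139 + 4
139 = 34·4 + 3
4 = 1·3 + 1
3 = 3·1 + 0
Back-substitute:
1 = 4 − 3
1 = −139 + 35·4
1 = 35·282 − 71·139
1 = −71·421 + 106·282
1545⁻¹ ≡ 106 (mod 421), so k ≡ 106·353 ≡ 370 (mod 421).
x = 186 + 1545·370 = 571836.

571836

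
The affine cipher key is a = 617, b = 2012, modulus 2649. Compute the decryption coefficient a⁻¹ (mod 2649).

Apply the Euclidean algorithm to 2649 and 617:
2649 = 4*617 + 181
617 = 3*181 + 74
181 = 2*74 + 33
74 = 2*33 + 8
33 = 4*8 + 1
8 = 8*1 + 0
The gcd is 1. Working backward:
1 = 33 − 4·8
1 = −4·74 + 9·33
1 = 9·181 − 22·74
1 = −22·617 + 75·181
1 = 75·2649 − 322·617
So 617·(-322) ≡ 1 (mod 2649), and -322 ≡ 2327 (mod 2649).

2327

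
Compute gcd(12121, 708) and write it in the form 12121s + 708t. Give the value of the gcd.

1

Apply Euclid's algorithm to 12121 and 708:
12121 = 17·708 + 85
708 = 8·85 + 28
85 = 3·28 + 1
28 = 28·1 + 0
gcd(12121, 708) = 1.
Back-substituting:
1 = 85 − 3·28
1 = −3·708 + 25·85
1 = 25·12121 − 428·708
So 1 = (25)·12121 + (-428)·708.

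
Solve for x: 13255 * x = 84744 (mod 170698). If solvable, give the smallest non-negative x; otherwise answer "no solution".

First find gcd(13255, 170698):
170698 = 12×13255 + 11638
13255 = 1×11638 + 1617
11638 = 7×1617 + 319
1617 = 5×319 + 22
319 = 14×22 + 11
22 = 2×11 + 0
gcd = 11 and 11 | 84744, so solutions exist. Divide through by 11: 1205x ≡ 7704 (mod 15518).
Now find 1205⁻¹ mod 15518:
15518 = 12*1205 + 1058
1205 = 1*1058 + 147
1058 = 7*147 + 29
147 = 5*29 + 2
29 = 14*2 + 1
2 = 2*1 + 0
Back-substitute:
1 = 29 − 14·2
1 = −14·147 + 71·29
1 = 71·1058 − 511·147
1 = −511·1205 + 582·1058
1 = 582·15518 − 7495·1205
So 1205·(-7495) ≡ 1 (mod 15518), i.e. 1205⁻¹ ≡ 8023.
Then x ≡ 8023·7704 ≡ 998 (mod 15518); the smallest non-negative solution is x = 998.

998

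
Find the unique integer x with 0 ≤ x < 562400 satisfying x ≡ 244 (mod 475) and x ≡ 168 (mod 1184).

Write x = 244 + 475·k. Then 475·k ≡ 168 − 244 ≡ 1108 (mod 1184).
Need 475⁻¹ mod 1184. Extended Euclid on (1184, 475):
1184 = 2×475 + 234
475 = 2×234 + 7
234 = 33×7 + 3
7 = 2×3 + 1
3 = 3×1 + 0
Back-substitute:
1 = 7 − 2·3
1 = −2·234 + 67·7
1 = 67·475 − 136·234
1 = −136·1184 + 339·475
475⁻¹ ≡ 339 (mod 1184), so k ≡ 339·1108 ≡ 284 (mod 1184).
x = 244 + 475·284 = 135144.

135144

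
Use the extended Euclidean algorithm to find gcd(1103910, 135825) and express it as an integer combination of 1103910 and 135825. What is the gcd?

Repeated division:
1103910 = 8*135825 + 17310
135825 = 7*17310 + 14655
17310 = 1*14655 + 2655
14655 = 5*2655 + 1380
2655 = 1*1380 + 1275
1380 = 1*1275 + 105
1275 = 12*105 + 15
105 = 7*15 + 0
gcd(1103910, 135825) = 15.
Back-substituting:
15 = 1275 − 12·105
15 = −12·1380 + 13·1275
15 = 13·2655 − 25·1380
15 = −25·14655 + 138·2655
15 = 138·17310 − 163·14655
15 = −163·135825 + 1279·17310
15 = 1279·1103910 − 10395·135825
So 15 = (1279)·1103910 + (-10395)·135825.

15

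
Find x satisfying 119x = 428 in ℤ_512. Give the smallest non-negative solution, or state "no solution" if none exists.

First find gcd(119, 512):
512 = 4*119 + 36
119 = 3*36 + 11
36 = 3*11 + 3
11 = 3*3 + 2
3 = 1*2 + 1
2 = 2*1 + 0
gcd = 1, so a unique solution mod 512 exists.
Back-substitute for the Bézout coefficients:
1 = 3 − 2
1 = −11 + 4·3
1 = 4·36 − 13·11
1 = −13·119 + 43·36
1 = 43·512 − 185·119
So 119·(-185) ≡ 1 (mod 512), giving 119⁻¹ ≡ 327.
x ≡ 119⁻¹·428 ≡ 327·428 ≡ 180 (mod 512).

180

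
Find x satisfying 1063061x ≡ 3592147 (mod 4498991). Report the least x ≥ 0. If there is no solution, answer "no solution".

2707720

First find gcd(1063061, 4498991):
4498991 = 4×1063061 + 246747
1063061 = 4×246747 + 76073
246747 = 3×76073 + 18528
76073 = 4×18528 + 1961
18528 = 9×1961 + 879
1961 = 2×879 + 203
879 = 4×203 + 67
203 = 3×67 + 2
67 = 33×2 + 1
2 = 2×1 + 0
gcd = 1, so a unique solution mod 4498991 exists.
Back-substitute for the Bézout coefficients:
1 = 67 − 33·2
1 = −33·203 + 100·67
1 = 100·879 − 433·203
1 = −433·1961 + 966·879
1 = 966·18528 − 9127·1961
1 = −9127·76073 + 37474·18528
1 = 37474·246747 − 121549·76073
1 = −121549·1063061 + 523670·246747
1 = 523670·4498991 − 2216229·1063061
So 1063061·(-2216229) ≡ 1 (mod 4498991), giving 1063061⁻¹ ≡ 2282762.
x ≡ 1063061⁻¹·3592147 ≡ 2282762·3592147 ≡ 2707720 (mod 4498991).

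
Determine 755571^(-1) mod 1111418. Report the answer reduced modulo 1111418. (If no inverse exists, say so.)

Run Euclid on (1111418, 755571):
1111418 = 1·755571 + 355847
755571 = 2·355847 + 43877
355847 = 8·43877 + 4831
43877 = 9·4831 + 398
4831 = 12·398 + 55
398 = 7·55 + 13
55 = 4·13 + 3
13 = 4·3 + 1
3 = 3·1 + 0
gcd = 1, so the inverse exists. Back-substitute:
1 = 13 − 4·3
1 = −4·55 + 17·13
1 = 17·398 − 123·55
1 = −123·4831 + 1493·398
1 = 1493·43877 − 13560·4831
1 = −13560·355847 + 109973·43877
1 = 109973·755571 − 233506·355847
1 = −233506·1111418 + 343479·755571
So 755571·343479 ≡ 1 (mod 1111418).

343479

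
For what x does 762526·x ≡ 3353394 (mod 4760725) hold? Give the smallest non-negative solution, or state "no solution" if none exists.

First find gcd(762526, 4760725):
4760725 = 6*762526 + 185569
762526 = 4*185569 + 20250
185569 = 9*20250 + 3319
20250 = 6*3319 + 336
3319 = 9*336 + 295
336 = 1*295 + 41
295 = 7*41 + 8
41 = 5*8 + 1
8 = 8*1 + 0
gcd = 1, so a unique solution mod 4760725 exists.
Back-substitute for the Bézout coefficients:
1 = 41 − 5·8
1 = −5·295 + 36·41
1 = 36·336 − 41·295
1 = −41·3319 + 405·336
1 = 405·20250 − 2471·3319
1 = −2471·185569 + 22644·20250
1 = 22644·762526 − 93047·185569
1 = −93047·4760725 + 580926·762526
So 762526·(580926) ≡ 1 (mod 4760725), giving 762526⁻¹ ≡ 580926.
x ≡ 762526⁻¹·3353394 ≡ 580926·3353394 ≡ 4135744 (mod 4760725).

4135744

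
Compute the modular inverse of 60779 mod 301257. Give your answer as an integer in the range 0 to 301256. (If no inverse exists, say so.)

Apply the Euclidean algorithm to 301257 and 60779:
301257 = 4*60779 + 58141
60779 = 1*58141 + 2638
58141 = 22*2638 + 105
2638 = 25*105 + 13
105 = 8*13 + 1
13 = 13*1 + 0
The gcd is 1. Working backward:
1 = 105 − 8·13
1 = −8·2638 + 201·105
1 = 201·58141 − 4430·2638
1 = −4430·60779 + 4631·58141
1 = 4631·301257 − 22954·60779
Thus 60779·(-22954) ≡ 1 (mod 301257); reducing, -22954 mod 301257 = 278303.

278303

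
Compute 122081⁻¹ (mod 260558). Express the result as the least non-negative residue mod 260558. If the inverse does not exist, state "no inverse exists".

gcd(260558, 122081) by repeated division:
260558 = 2·122081 + 16396
122081 = 7·16396 + 7309
16396 = 2·7309 + 1778
7309 = 4·1778 + 197
1778 = 9·197 + 5
197 = 39·5 + 2
5 = 2·2 + 1
2 = 2·1 + 0
The gcd is 1. Working backward:
1 = 5 − 2·2
1 = −2·197 + 79·5
1 = 79·1778 − 713·197
1 = −713·7309 + 2931·1778
1 = 2931·16396 − 6575·7309
1 = −6575·122081 + 48956·16396
1 = 48956·260558 − 104487·122081
Hence 122081⁻¹ ≡ -104487 ≡ 156071 (mod 260558).

156071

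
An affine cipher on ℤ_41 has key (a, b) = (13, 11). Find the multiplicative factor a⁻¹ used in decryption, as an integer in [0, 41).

19

gcd(41, 13) by repeated division:
41 = 3·13 + 2
13 = 6·2 + 1
2 = 2·1 + 0
The gcd is 1. Working backward:
1 = 13 − 6·2
1 = −6·41 + 19·13
So 13·19 ≡ 1 (mod 41).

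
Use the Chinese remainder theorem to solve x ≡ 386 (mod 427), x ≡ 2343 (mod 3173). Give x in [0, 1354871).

Write x = 386 + 427·k. Then 427·k ≡ 2343 − 386 ≡ 1957 (mod 3173).
Need 427⁻¹ mod 3173. Extended Euclid on (3173, 427):
3173 = 7×427 + 184
427 = 2×184 + 59
184 = 3×59 + 7
59 = 8×7 + 3
7 = 2×3 + 1
3 = 3×1 + 0
Back-substitute:
1 = 7 − 2·3
1 = −2·59 + 17·7
1 = 17·184 − 53·59
1 = −53·427 + 123·184
1 = 123·3173 − 914·427
427⁻¹ ≡ 2259 (mod 3173), so k ≡ 2259·1957 ≡ 874 (mod 3173).
x = 386 + 427·874 = 373584.

373584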